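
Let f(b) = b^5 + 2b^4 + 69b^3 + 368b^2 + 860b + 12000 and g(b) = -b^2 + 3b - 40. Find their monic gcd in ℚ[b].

b^2 - 3b + 40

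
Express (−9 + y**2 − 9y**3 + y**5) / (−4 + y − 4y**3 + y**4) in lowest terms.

(−9 + y**2)/(−4 + y)

Euclidean algorithm in ℚ[y]:
  y**5 − 9y**3 + y**2 − 9 = (y + 4)(y**4 − 4y**3 + y − 4) + (7y**3 + 7)
  y**4 − 4y**3 + y − 4 = ((1/7)y − 4/7)(7y**3 + 7) + (0)
Last nonzero remainder: 7y**3 + 7. Dividing through by 7 gives the monic gcd y**3 + 1.
Cancel y**3 + 1 from numerator and denominator to get the reduced form.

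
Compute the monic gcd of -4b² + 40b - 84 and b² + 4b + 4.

1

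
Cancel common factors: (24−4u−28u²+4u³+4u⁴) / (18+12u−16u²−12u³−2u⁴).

Euclidean algorithm in ℚ[u]:
  4u⁴+4u³−28u²−4u+24 = (−2)(−2u⁴−12u³−16u²+12u+18) + (−20u³−60u²+20u+60)
  −2u⁴−12u³−16u²+12u+18 = ((1/10)u+3/10)(−20u³−60u²+20u+60) + (0)
Last nonzero remainder: −20u³−60u²+20u+60. Dividing through by −20 gives the monic gcd u³+3u²−u−3.
Cancel u³+3u²−u−3 from numerator and denominator to get the reduced form.

(4−2u)/(3+u)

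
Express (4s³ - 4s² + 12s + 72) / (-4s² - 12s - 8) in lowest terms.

(-s² + 3s - 9)/(s + 1)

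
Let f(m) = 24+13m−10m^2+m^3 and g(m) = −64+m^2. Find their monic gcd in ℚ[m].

−8+m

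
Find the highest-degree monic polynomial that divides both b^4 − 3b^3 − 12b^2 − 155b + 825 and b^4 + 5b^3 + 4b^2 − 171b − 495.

By polynomial division,
  b^4 − 3b^3 − 12b^2 − 155b + 825 = (b^4 + 5b^3 + 4b^2 − 171b − 495) + (−8b^3 − 16b^2 + 16b + 1320)
  b^4 + 5b^3 + 4b^2 − 171b − 495 = (−(1/8)b − 3/8)(−8b^3 − 16b^2 + 16b + 1320) + (0)
Last nonzero remainder: −8b^3 − 16b^2 + 16b + 1320. Dividing through by −8 gives the monic gcd b^3 + 2b^2 − 2b − 165.

b^3 + 2b^2 − 2b − 165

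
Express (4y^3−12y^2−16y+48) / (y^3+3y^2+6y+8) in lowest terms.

(4y^2−20y+24)/(y^2+y+4)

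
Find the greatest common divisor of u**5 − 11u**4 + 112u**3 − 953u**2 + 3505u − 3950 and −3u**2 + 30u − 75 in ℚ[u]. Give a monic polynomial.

u**2 − 10u + 25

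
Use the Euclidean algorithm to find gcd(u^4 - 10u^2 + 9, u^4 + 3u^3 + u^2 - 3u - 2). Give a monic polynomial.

u^2 - 1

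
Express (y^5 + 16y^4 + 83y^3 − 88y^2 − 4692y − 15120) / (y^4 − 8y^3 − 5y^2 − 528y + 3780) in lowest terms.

(y^2 + 14y + 40)/(y − 10)

Euclidean algorithm in ℚ[y]:
  y^5 + 16y^4 + 83y^3 − 88y^2 − 4692y − 15120 = (y + 24)(y^4 − 8y^3 − 5y^2 − 528y + 3780) + (280y^3 + 560y^2 + 4200y − 105840)
  y^4 − 8y^3 − 5y^2 − 528y + 3780 = ((1/280)y − 1/28)(280y^3 + 560y^2 + 4200y − 105840) + (0)
Last nonzero remainder: 280y^3 + 560y^2 + 4200y − 105840. Dividing through by 280 gives the monic gcd y^3 + 2y^2 + 15y − 378.
Cancel y^3 + 2y^2 + 15y − 378 from numerator and denominator to get the reduced form.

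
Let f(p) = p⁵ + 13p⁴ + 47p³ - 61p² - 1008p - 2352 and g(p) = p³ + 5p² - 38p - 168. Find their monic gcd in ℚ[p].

By polynomial division,
  p⁵ + 13p⁴ + 47p³ - 61p² - 1008p - 2352 = (p² + 8p + 45)(p³ + 5p² - 38p - 168) + (186p² + 2046p + 5208)
  p³ + 5p² - 38p - 168 = ((1/186)p - 1/31)(186p² + 2046p + 5208) + (0)
Last nonzero remainder: 186p² + 2046p + 5208. Dividing through by 186 gives the monic gcd p² + 11p + 28.

p² + 11p + 28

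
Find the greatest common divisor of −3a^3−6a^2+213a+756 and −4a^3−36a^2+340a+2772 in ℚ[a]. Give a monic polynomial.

Repeated division with remainder:
  −3a^3−6a^2+213a+756 = (3/4)(−4a^3−36a^2+340a+2772) + (21a^2−42a−1323)
  −4a^3−36a^2+340a+2772 = (−(4/21)a−44/21)(21a^2−42a−1323) + (0)
Last nonzero remainder: 21a^2−42a−1323. Dividing through by 21 gives the monic gcd a^2−2a−63.

a^2−2a−63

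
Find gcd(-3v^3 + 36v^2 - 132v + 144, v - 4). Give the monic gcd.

v - 4

By polynomial division,
  -3v^3 + 36v^2 - 132v + 144 = (-3v^2 + 24v - 36)(v - 4) + (0)
The last nonzero remainder v - 4 is already monic.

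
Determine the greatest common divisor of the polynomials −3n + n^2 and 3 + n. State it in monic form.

Repeated division with remainder:
  n^2 − 3n = (n − 6)(n + 3) + (18)
  n + 3 = ((1/18)n + 1/6)(18) + (0)
The last nonzero remainder is the constant 18, so the polynomials are coprime and gcd = 1.

1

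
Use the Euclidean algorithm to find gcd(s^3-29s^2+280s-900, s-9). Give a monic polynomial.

Euclidean algorithm in ℚ[s]:
  s^3-29s^2+280s-900 = (s^2-20s+100)(s-9) + (0)
The last nonzero remainder s-9 is already monic.

s-9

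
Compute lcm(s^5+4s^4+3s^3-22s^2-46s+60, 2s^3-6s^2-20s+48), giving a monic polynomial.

s^6-13s^4-34s^3+42s^2+244s-240

Repeated division with remainder:
  s^5+4s^4+3s^3-22s^2-46s+60 = ((1/2)s^2+(7/2)s+17)(2s^3-6s^2-20s+48) + (126s^2+126s-756)
  2s^3-6s^2-20s+48 = ((1/63)s-4/63)(126s^2+126s-756) + (0)
Last nonzero remainder: 126s^2+126s-756. Dividing through by 126 gives the monic gcd s^2+s-6.
Then lcm(f, g) = f·g / gcd(f, g); expanding and making the result monic gives the answer.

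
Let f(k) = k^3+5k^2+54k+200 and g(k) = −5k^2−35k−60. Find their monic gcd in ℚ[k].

Apply the Euclidean algorithm:
  k^3+5k^2+54k+200 = (−(1/5)k+2/5)(−5k^2−35k−60) + (56k+224)
  −5k^2−35k−60 = (−(5/56)k−15/56)(56k+224) + (0)
Last nonzero remainder: 56k+224. Dividing through by 56 gives the monic gcd k+4.

k+4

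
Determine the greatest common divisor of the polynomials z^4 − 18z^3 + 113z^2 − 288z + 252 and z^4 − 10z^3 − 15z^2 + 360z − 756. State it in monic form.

z^3 − 16z^2 + 81z − 126

Repeated division with remainder:
  z^4 − 18z^3 + 113z^2 − 288z + 252 = (z^4 − 10z^3 − 15z^2 + 360z − 756) + (−8z^3 + 128z^2 − 648z + 1008)
  z^4 − 10z^3 − 15z^2 + 360z − 756 = (−(1/8)z − 3/4)(−8z^3 + 128z^2 − 648z + 1008) + (0)
Last nonzero remainder: −8z^3 + 128z^2 − 648z + 1008. Dividing through by −8 gives the monic gcd z^3 − 16z^2 + 81z − 126.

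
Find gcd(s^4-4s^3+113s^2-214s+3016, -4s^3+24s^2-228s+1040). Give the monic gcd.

s^2-s+52

Apply the Euclidean algorithm:
  s^4-4s^3+113s^2-214s+3016 = (-(1/4)s-1/2)(-4s^3+24s^2-228s+1040) + (68s^2-68s+3536)
  -4s^3+24s^2-228s+1040 = (-(1/17)s+5/17)(68s^2-68s+3536) + (0)
Last nonzero remainder: 68s^2-68s+3536. Dividing through by 68 gives the monic gcd s^2-s+52.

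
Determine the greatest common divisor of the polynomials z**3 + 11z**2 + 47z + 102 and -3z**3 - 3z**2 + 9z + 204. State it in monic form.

z**2 + 5z + 17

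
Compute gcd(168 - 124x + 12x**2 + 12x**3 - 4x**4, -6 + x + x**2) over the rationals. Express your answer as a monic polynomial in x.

-6 + x + x**2

Repeated division with remainder:
  -4x**4 + 12x**3 + 12x**2 - 124x + 168 = (-4x**2 + 16x - 28)(x**2 + x - 6) + (0)
The last nonzero remainder x**2 + x - 6 is already monic.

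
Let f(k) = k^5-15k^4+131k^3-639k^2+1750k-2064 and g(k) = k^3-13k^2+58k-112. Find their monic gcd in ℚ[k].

k^2-6k+16

Euclidean algorithm in ℚ[k]:
  k^5-15k^4+131k^3-639k^2+1750k-2064 = (k^2-2k+47)(k^3-13k^2+58k-112) + (200k^2-1200k+3200)
  k^3-13k^2+58k-112 = ((1/200)k-7/200)(200k^2-1200k+3200) + (0)
Last nonzero remainder: 200k^2-1200k+3200. Dividing through by 200 gives the monic gcd k^2-6k+16.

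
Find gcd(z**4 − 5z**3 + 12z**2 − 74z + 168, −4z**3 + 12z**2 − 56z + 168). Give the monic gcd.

z − 3

Repeated division with remainder:
  z**4 − 5z**3 + 12z**2 − 74z + 168 = (−(1/4)z + 1/2)(−4z**3 + 12z**2 − 56z + 168) + (−8z**2 − 4z + 84)
  −4z**3 + 12z**2 − 56z + 168 = ((1/2)z − 7/4)(−8z**2 − 4z + 84) + (−105z + 315)
  −8z**2 − 4z + 84 = ((8/105)z + 4/15)(−105z + 315) + (0)
Last nonzero remainder: −105z + 315. Dividing through by −105 gives the monic gcd z − 3.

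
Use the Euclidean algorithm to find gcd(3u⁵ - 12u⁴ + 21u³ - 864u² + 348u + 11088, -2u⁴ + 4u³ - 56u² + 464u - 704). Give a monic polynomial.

u³ + 28u - 176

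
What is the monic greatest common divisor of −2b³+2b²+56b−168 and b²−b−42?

Repeated division with remainder:
  −2b³+2b²+56b−168 = (−2b)(b²−b−42) + (−28b−168)
  b²−b−42 = (−(1/28)b+1/4)(−28b−168) + (0)
Last nonzero remainder: −28b−168. Dividing through by −28 gives the monic gcd b+6.

b+6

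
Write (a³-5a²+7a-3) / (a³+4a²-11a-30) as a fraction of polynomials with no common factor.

Apply the Euclidean algorithm:
  a³-5a²+7a-3 = (a³+4a²-11a-30) + (-9a²+18a+27)
  a³+4a²-11a-30 = (-(1/9)a-2/3)(-9a²+18a+27) + (4a-12)
  -9a²+18a+27 = (-(9/4)a-9/4)(4a-12) + (0)
Last nonzero remainder: 4a-12. Dividing through by 4 gives the monic gcd a-3.
Cancel a-3 from numerator and denominator to get the reduced form.

(a²-2a+1)/(a²+7a+10)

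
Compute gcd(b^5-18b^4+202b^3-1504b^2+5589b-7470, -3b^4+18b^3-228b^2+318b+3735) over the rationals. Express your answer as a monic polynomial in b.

b^3-9b^2+103b-415

By polynomial division,
  b^5-18b^4+202b^3-1504b^2+5589b-7470 = (-(1/3)b+4)(-3b^4+18b^3-228b^2+318b+3735) + (54b^3-486b^2+5562b-22410)
  -3b^4+18b^3-228b^2+318b+3735 = (-(1/18)b-1/6)(54b^3-486b^2+5562b-22410) + (0)
Last nonzero remainder: 54b^3-486b^2+5562b-22410. Dividing through by 54 gives the monic gcd b^3-9b^2+103b-415.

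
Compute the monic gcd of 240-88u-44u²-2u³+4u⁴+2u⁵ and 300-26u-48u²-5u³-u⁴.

-6+u+u²

Apply the Euclidean algorithm:
  2u⁵+4u⁴-2u³-44u²-88u+240 = (-2u+6)(-u⁴-5u³-48u²-26u+300) + (-68u³+192u²+668u-1560)
  -u⁴-5u³-48u²-26u+300 = ((1/68)u+133/1156)(-68u³+192u²+668u-1560) + (-(23095/289)u²-(23095/289)u+138570/289)
  -68u³+192u²+668u-1560 = ((19652/23095)u-15028/4619)(-(23095/289)u²-(23095/289)u+138570/289) + (0)
Last nonzero remainder: -(23095/289)u²-(23095/289)u+138570/289. Dividing through by -23095/289 gives the monic gcd u²+u-6.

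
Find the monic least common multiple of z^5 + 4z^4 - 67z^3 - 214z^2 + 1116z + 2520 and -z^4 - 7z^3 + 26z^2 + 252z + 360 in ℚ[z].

Apply the Euclidean algorithm:
  z^5 + 4z^4 - 67z^3 - 214z^2 + 1116z + 2520 = (-z + 3)(-z^4 - 7z^3 + 26z^2 + 252z + 360) + (-20z^3 - 40z^2 + 720z + 1440)
  -z^4 - 7z^3 + 26z^2 + 252z + 360 = ((1/20)z + 1/4)(-20z^3 - 40z^2 + 720z + 1440) + (0)
Last nonzero remainder: -20z^3 - 40z^2 + 720z + 1440. Dividing through by -20 gives the monic gcd z^3 + 2z^2 - 36z - 72.
Then lcm(f, g) = f·g / gcd(f, g); expanding and making the result monic gives the answer.

z^6 + 9z^5 - 47z^4 - 549z^3 + 46z^2 + 8100z + 12600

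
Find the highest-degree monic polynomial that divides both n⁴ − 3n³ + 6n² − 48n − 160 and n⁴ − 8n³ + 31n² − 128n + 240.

n³ − 5n² + 16n − 80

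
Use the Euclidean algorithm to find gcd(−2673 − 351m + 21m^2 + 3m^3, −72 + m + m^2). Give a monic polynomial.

Apply the Euclidean algorithm:
  3m^3 + 21m^2 − 351m − 2673 = (3m + 18)(m^2 + m − 72) + (−153m − 1377)
  m^2 + m − 72 = (−(1/153)m + 8/153)(−153m − 1377) + (0)
Last nonzero remainder: −153m − 1377. Dividing through by −153 gives the monic gcd m + 9.

9 + m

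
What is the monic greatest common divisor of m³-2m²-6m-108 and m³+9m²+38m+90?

By polynomial division,
  m³-2m²-6m-108 = (m³+9m²+38m+90) + (-11m²-44m-198)
  m³+9m²+38m+90 = (-(1/11)m-5/11)(-11m²-44m-198) + (0)
Last nonzero remainder: -11m²-44m-198. Dividing through by -11 gives the monic gcd m²+4m+18.

m²+4m+18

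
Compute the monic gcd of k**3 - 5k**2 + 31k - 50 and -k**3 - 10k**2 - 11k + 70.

k - 2

By polynomial division,
  k**3 - 5k**2 + 31k - 50 = (-1)(-k**3 - 10k**2 - 11k + 70) + (-15k**2 + 20k + 20)
  -k**3 - 10k**2 - 11k + 70 = ((1/15)k + 34/45)(-15k**2 + 20k + 20) + (-(247/9)k + 494/9)
  -15k**2 + 20k + 20 = ((135/247)k + 90/247)(-(247/9)k + 494/9) + (0)
Last nonzero remainder: -(247/9)k + 494/9. Dividing through by -247/9 gives the monic gcd k - 2.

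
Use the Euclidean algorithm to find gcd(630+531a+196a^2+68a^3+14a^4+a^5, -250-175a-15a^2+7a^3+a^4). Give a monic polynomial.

10+7a+a^2

Repeated division with remainder:
  a^5+14a^4+68a^3+196a^2+531a+630 = (a+7)(a^4+7a^3-15a^2-175a-250) + (34a^3+476a^2+2006a+2380)
  a^4+7a^3-15a^2-175a-250 = ((1/34)a-7/34)(34a^3+476a^2+2006a+2380) + (24a^2+168a+240)
  34a^3+476a^2+2006a+2380 = ((17/12)a+119/12)(24a^2+168a+240) + (0)
Last nonzero remainder: 24a^2+168a+240. Dividing through by 24 gives the monic gcd a^2+7a+10.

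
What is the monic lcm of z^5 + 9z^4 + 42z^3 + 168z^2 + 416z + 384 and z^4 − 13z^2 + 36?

Euclidean algorithm in ℚ[z]:
  z^5 + 9z^4 + 42z^3 + 168z^2 + 416z + 384 = (z + 9)(z^4 − 13z^2 + 36) + (55z^3 + 285z^2 + 380z + 60)
  z^4 − 13z^2 + 36 = ((1/55)z − 57/605)(55z^3 + 285z^2 + 380z + 60) + ((840/121)z^2 + (4200/121)z + 5040/121)
  55z^3 + 285z^2 + 380z + 60 = ((1331/168)z + 121/84)((840/121)z^2 + (4200/121)z + 5040/121) + (0)
Last nonzero remainder: (840/121)z^2 + (4200/121)z + 5040/121. Dividing through by 840/121 gives the monic gcd z^2 + 5z + 6.
Then lcm(f, g) = f·g / gcd(f, g); expanding and making the result monic gives the answer.

z^7 + 4z^6 + 3z^5 + 12z^4 − 172z^3 − 688z^2 + 576z + 2304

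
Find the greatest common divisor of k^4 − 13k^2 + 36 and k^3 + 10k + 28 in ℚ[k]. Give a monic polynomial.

Apply the Euclidean algorithm:
  k^4 − 13k^2 + 36 = (k)(k^3 + 10k + 28) + (−23k^2 − 28k + 36)
  k^3 + 10k + 28 = (−(1/23)k + 28/529)(−23k^2 − 28k + 36) + ((6902/529)k + 13804/529)
  −23k^2 − 28k + 36 = (−(12167/6902)k + 4761/3451)((6902/529)k + 13804/529) + (0)
Last nonzero remainder: (6902/529)k + 13804/529. Dividing through by 6902/529 gives the monic gcd k + 2.

k + 2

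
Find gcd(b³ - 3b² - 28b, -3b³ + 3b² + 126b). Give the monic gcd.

By polynomial division,
  b³ - 3b² - 28b = (-1/3)(-3b³ + 3b² + 126b) + (-2b² + 14b)
  -3b³ + 3b² + 126b = ((3/2)b + 9)(-2b² + 14b) + (0)
Last nonzero remainder: -2b² + 14b. Dividing through by -2 gives the monic gcd b² - 7b.

b² - 7b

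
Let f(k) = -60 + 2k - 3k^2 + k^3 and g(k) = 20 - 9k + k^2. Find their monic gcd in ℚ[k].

-5 + k

Apply the Euclidean algorithm:
  k^3 - 3k^2 + 2k - 60 = (k + 6)(k^2 - 9k + 20) + (36k - 180)
  k^2 - 9k + 20 = ((1/36)k - 1/9)(36k - 180) + (0)
Last nonzero remainder: 36k - 180. Dividing through by 36 gives the monic gcd k - 5.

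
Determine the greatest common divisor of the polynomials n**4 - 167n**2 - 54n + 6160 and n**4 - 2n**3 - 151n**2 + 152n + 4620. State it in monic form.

n**3 - 8n**2 - 103n + 770

Euclidean algorithm in ℚ[n]:
  n**4 - 167n**2 - 54n + 6160 = (n**4 - 2n**3 - 151n**2 + 152n + 4620) + (2n**3 - 16n**2 - 206n + 1540)
  n**4 - 2n**3 - 151n**2 + 152n + 4620 = ((1/2)n + 3)(2n**3 - 16n**2 - 206n + 1540) + (0)
Last nonzero remainder: 2n**3 - 16n**2 - 206n + 1540. Dividing through by 2 gives the monic gcd n**3 - 8n**2 - 103n + 770.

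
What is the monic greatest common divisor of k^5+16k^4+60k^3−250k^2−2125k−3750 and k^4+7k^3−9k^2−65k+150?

By polynomial division,
  k^5+16k^4+60k^3−250k^2−2125k−3750 = (k+9)(k^4+7k^3−9k^2−65k+150) + (6k^3−104k^2−1690k−5100)
  k^4+7k^3−9k^2−65k+150 = ((1/6)k+73/18)(6k^3−104k^2−1690k−5100) + ((6250/9)k^2+(68750/9)k+62500/3)
  6k^3−104k^2−1690k−5100 = ((27/3125)k−153/625)((6250/9)k^2+(68750/9)k+62500/3) + (0)
Last nonzero remainder: (6250/9)k^2+(68750/9)k+62500/3. Dividing through by 6250/9 gives the monic gcd k^2+11k+30.

k^2+11k+30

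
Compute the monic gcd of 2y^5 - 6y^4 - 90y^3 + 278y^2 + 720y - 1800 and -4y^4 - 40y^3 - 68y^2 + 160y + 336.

Apply the Euclidean algorithm:
  2y^5 - 6y^4 - 90y^3 + 278y^2 + 720y - 1800 = (-(1/2)y + 13/2)(-4y^4 - 40y^3 - 68y^2 + 160y + 336) + (136y^3 + 800y^2 - 152y - 3984)
  -4y^4 - 40y^3 - 68y^2 + 160y + 336 = (-(1/34)y - 35/289)(136y^3 + 800y^2 - 152y - 3984) + ((7056/289)y^2 + (7056/289)y - 42336/289)
  136y^3 + 800y^2 - 152y - 3984 = ((4913/882)y + 23987/882)((7056/289)y^2 + (7056/289)y - 42336/289) + (0)
Last nonzero remainder: (7056/289)y^2 + (7056/289)y - 42336/289. Dividing through by 7056/289 gives the monic gcd y^2 + y - 6.

y^2 + y - 6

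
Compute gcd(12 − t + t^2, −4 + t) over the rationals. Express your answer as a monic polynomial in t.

1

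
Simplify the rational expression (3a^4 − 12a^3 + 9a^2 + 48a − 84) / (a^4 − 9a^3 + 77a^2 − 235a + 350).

Euclidean algorithm in ℚ[a]:
  3a^4 − 12a^3 + 9a^2 + 48a − 84 = (3)(a^4 − 9a^3 + 77a^2 − 235a + 350) + (15a^3 − 222a^2 + 753a − 1134)
  a^4 − 9a^3 + 77a^2 − 235a + 350 = ((1/15)a + 29/75)(15a^3 − 222a^2 + 753a − 1134) + ((2816/25)a^2 − (11264/25)a + 19712/25)
  15a^3 − 222a^2 + 753a − 1134 = ((375/2816)a − 2025/1408)((2816/25)a^2 − (11264/25)a + 19712/25) + (0)
Last nonzero remainder: (2816/25)a^2 − (11264/25)a + 19712/25. Dividing through by 2816/25 gives the monic gcd a^2 − 4a + 7.
Cancel a^2 − 4a + 7 from numerator and denominator to get the reduced form.

(3a^2 − 12)/(a^2 − 5a + 50)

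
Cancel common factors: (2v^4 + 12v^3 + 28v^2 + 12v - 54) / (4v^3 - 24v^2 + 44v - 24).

By polynomial division,
  2v^4 + 12v^3 + 28v^2 + 12v - 54 = ((1/2)v + 6)(4v^3 - 24v^2 + 44v - 24) + (150v^2 - 240v + 90)
  4v^3 - 24v^2 + 44v - 24 = ((2/75)v - 44/375)(150v^2 - 240v + 90) + ((336/25)v - 336/25)
  150v^2 - 240v + 90 = ((625/56)v - 375/56)((336/25)v - 336/25) + (0)
Last nonzero remainder: (336/25)v - 336/25. Dividing through by 336/25 gives the monic gcd v - 1.
Cancel v - 1 from numerator and denominator to get the reduced form.

(v^3 + 7v^2 + 21v + 27)/(2v^2 - 10v + 12)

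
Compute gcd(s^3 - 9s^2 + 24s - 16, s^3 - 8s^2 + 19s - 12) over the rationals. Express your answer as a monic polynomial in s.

Repeated division with remainder:
  s^3 - 9s^2 + 24s - 16 = (s^3 - 8s^2 + 19s - 12) + (-s^2 + 5s - 4)
  s^3 - 8s^2 + 19s - 12 = (-s + 3)(-s^2 + 5s - 4) + (0)
Last nonzero remainder: -s^2 + 5s - 4. Dividing through by -1 gives the monic gcd s^2 - 5s + 4.

s^2 - 5s + 4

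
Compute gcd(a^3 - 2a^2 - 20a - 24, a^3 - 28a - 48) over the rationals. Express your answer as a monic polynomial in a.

a^2 - 4a - 12

Apply the Euclidean algorithm:
  a^3 - 2a^2 - 20a - 24 = (a^3 - 28a - 48) + (-2a^2 + 8a + 24)
  a^3 - 28a - 48 = (-(1/2)a - 2)(-2a^2 + 8a + 24) + (0)
Last nonzero remainder: -2a^2 + 8a + 24. Dividing through by -2 gives the monic gcd a^2 - 4a - 12.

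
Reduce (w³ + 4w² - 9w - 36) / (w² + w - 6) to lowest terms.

Repeated division with remainder:
  w³ + 4w² - 9w - 36 = (w + 3)(w² + w - 6) + (-6w - 18)
  w² + w - 6 = (-(1/6)w + 1/3)(-6w - 18) + (0)
Last nonzero remainder: -6w - 18. Dividing through by -6 gives the monic gcd w + 3.
Cancel w + 3 from numerator and denominator to get the reduced form.

(w² + w - 12)/(w - 2)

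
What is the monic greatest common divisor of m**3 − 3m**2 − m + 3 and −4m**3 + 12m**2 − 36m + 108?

m − 3

Apply the Euclidean algorithm:
  m**3 − 3m**2 − m + 3 = (−1/4)(−4m**3 + 12m**2 − 36m + 108) + (−10m + 30)
  −4m**3 + 12m**2 − 36m + 108 = ((2/5)m**2 + 18/5)(−10m + 30) + (0)
Last nonzero remainder: −10m + 30. Dividing through by −10 gives the monic gcd m − 3.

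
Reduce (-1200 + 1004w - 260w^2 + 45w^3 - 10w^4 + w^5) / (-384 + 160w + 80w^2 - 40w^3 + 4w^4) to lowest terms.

Repeated division with remainder:
  w^5 - 10w^4 + 45w^3 - 260w^2 + 1004w - 1200 = ((1/4)w)(4w^4 - 40w^3 + 80w^2 + 160w - 384) + (25w^3 - 300w^2 + 1100w - 1200)
  4w^4 - 40w^3 + 80w^2 + 160w - 384 = ((4/25)w + 8/25)(25w^3 - 300w^2 + 1100w - 1200) + (0)
Last nonzero remainder: 25w^3 - 300w^2 + 1100w - 1200. Dividing through by 25 gives the monic gcd w^3 - 12w^2 + 44w - 48.
Cancel w^3 - 12w^2 + 44w - 48 from numerator and denominator to get the reduced form.

(25 + 2w + w^2)/(8 + 4w)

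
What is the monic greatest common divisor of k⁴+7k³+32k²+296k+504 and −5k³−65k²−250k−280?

k²+9k+14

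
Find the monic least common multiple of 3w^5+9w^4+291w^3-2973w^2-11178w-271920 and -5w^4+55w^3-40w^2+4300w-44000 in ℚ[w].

w^6-7w^5+67w^4-1961w^3+6184w^2-53380w+906400

Apply the Euclidean algorithm:
  3w^5+9w^4+291w^3-2973w^2-11178w-271920 = (-(3/5)w-42/5)(-5w^4+55w^3-40w^2+4300w-44000) + (729w^3-729w^2-1458w-641520)
  -5w^4+55w^3-40w^2+4300w-44000 = (-(5/729)w+50/729)(729w^3-729w^2-1458w-641520) + (0)
Last nonzero remainder: 729w^3-729w^2-1458w-641520. Dividing through by 729 gives the monic gcd w^3-w^2-2w-880.
Then lcm(f, g) = f·g / gcd(f, g); expanding and making the result monic gives the answer.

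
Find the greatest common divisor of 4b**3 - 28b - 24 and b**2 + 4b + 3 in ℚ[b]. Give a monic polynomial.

b + 1

Apply the Euclidean algorithm:
  4b**3 - 28b - 24 = (4b - 16)(b**2 + 4b + 3) + (24b + 24)
  b**2 + 4b + 3 = ((1/24)b + 1/8)(24b + 24) + (0)
Last nonzero remainder: 24b + 24. Dividing through by 24 gives the monic gcd b + 1.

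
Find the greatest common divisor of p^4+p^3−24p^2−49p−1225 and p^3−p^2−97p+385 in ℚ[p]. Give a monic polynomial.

p−7

Apply the Euclidean algorithm:
  p^4+p^3−24p^2−49p−1225 = (p+2)(p^3−p^2−97p+385) + (75p^2−240p−1995)
  p^3−p^2−97p+385 = ((1/75)p+11/375)(75p^2−240p−1995) + (−(1584/25)p+11088/25)
  75p^2−240p−1995 = (−(625/528)p−2375/528)(−(1584/25)p+11088/25) + (0)
Last nonzero remainder: −(1584/25)p+11088/25. Dividing through by −1584/25 gives the monic gcd p−7.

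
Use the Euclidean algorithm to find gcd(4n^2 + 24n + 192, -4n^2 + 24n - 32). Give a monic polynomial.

Euclidean algorithm in ℚ[n]:
  4n^2 + 24n + 192 = (-1)(-4n^2 + 24n - 32) + (48n + 160)
  -4n^2 + 24n - 32 = (-(1/12)n + 7/9)(48n + 160) + (-1408/9)
  48n + 160 = (-(27/88)n - 45/44)(-1408/9) + (0)
The last nonzero remainder is the constant -1408/9, so the polynomials are coprime and gcd = 1.

1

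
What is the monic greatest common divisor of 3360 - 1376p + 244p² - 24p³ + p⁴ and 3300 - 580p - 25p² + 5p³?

60 - 16p + p²

By polynomial division,
  p⁴ - 24p³ + 244p² - 1376p + 3360 = ((1/5)p - 19/5)(5p³ - 25p² - 580p + 3300) + (265p² - 4240p + 15900)
  5p³ - 25p² - 580p + 3300 = ((1/53)p + 11/53)(265p² - 4240p + 15900) + (0)
Last nonzero remainder: 265p² - 4240p + 15900. Dividing through by 265 gives the monic gcd p² - 16p + 60.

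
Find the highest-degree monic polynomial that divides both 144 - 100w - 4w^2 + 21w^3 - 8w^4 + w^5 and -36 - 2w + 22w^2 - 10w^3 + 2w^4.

-18 + 17w - 6w^2 + w^3

Apply the Euclidean algorithm:
  w^5 - 8w^4 + 21w^3 - 4w^2 - 100w + 144 = ((1/2)w - 3/2)(2w^4 - 10w^3 + 22w^2 - 2w - 36) + (-5w^3 + 30w^2 - 85w + 90)
  2w^4 - 10w^3 + 22w^2 - 2w - 36 = (-(2/5)w - 2/5)(-5w^3 + 30w^2 - 85w + 90) + (0)
Last nonzero remainder: -5w^3 + 30w^2 - 85w + 90. Dividing through by -5 gives the monic gcd w^3 - 6w^2 + 17w - 18.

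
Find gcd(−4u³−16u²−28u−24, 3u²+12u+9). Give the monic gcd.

1

Apply the Euclidean algorithm:
  −4u³−16u²−28u−24 = (−(4/3)u)(3u²+12u+9) + (−16u−24)
  3u²+12u+9 = (−(3/16)u−15/32)(−16u−24) + (−9/4)
  −16u−24 = ((64/9)u+32/3)(−9/4) + (0)
The last nonzero remainder is the constant −9/4, so the polynomials are coprime and gcd = 1.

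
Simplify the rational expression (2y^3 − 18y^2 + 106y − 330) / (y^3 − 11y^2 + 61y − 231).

(2y − 10)/(y − 7)

Apply the Euclidean algorithm:
  2y^3 − 18y^2 + 106y − 330 = (2)(y^3 − 11y^2 + 61y − 231) + (4y^2 − 16y + 132)
  y^3 − 11y^2 + 61y − 231 = ((1/4)y − 7/4)(4y^2 − 16y + 132) + (0)
Last nonzero remainder: 4y^2 − 16y + 132. Dividing through by 4 gives the monic gcd y^2 − 4y + 33.
Cancel y^2 − 4y + 33 from numerator and denominator to get the reduced form.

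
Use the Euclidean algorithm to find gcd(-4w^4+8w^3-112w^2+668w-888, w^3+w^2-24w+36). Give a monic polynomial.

Repeated division with remainder:
  -4w^4+8w^3-112w^2+668w-888 = (-4w+12)(w^3+w^2-24w+36) + (-220w^2+1100w-1320)
  w^3+w^2-24w+36 = (-(1/220)w-3/110)(-220w^2+1100w-1320) + (0)
Last nonzero remainder: -220w^2+1100w-1320. Dividing through by -220 gives the monic gcd w^2-5w+6.

w^2-5w+6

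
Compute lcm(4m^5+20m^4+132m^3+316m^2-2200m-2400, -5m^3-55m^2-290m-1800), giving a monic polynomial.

Euclidean algorithm in ℚ[m]:
  4m^5+20m^4+132m^3+316m^2-2200m-2400 = (-(4/5)m^2+(24/5)m-164/5)(-5m^3-55m^2-290m-1800) + (-1536m^2-3072m-61440)
  -5m^3-55m^2-290m-1800 = ((5/1536)m+15/512)(-1536m^2-3072m-61440) + (0)
Last nonzero remainder: -1536m^2-3072m-61440. Dividing through by -1536 gives the monic gcd m^2+2m+40.
Then lcm(f, g) = f·g / gcd(f, g); expanding and making the result monic gives the answer.

m^6+14m^5+78m^4+376m^3+161m^2-5550m-5400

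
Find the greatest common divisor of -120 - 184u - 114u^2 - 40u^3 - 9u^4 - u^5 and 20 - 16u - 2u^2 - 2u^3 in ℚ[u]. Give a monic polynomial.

10 + 2u + u^2

Euclidean algorithm in ℚ[u]:
  -u^5 - 9u^4 - 40u^3 - 114u^2 - 184u - 120 = ((1/2)u^2 + 4u + 12)(-2u^3 - 2u^2 - 16u + 20) + (-36u^2 - 72u - 360)
  -2u^3 - 2u^2 - 16u + 20 = ((1/18)u - 1/18)(-36u^2 - 72u - 360) + (0)
Last nonzero remainder: -36u^2 - 72u - 360. Dividing through by -36 gives the monic gcd u^2 + 2u + 10.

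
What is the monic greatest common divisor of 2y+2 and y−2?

Repeated division with remainder:
  2y+2 = (2)(y−2) + (6)
  y−2 = ((1/6)y−1/3)(6) + (0)
The last nonzero remainder is the constant 6, so the polynomials are coprime and gcd = 1.

1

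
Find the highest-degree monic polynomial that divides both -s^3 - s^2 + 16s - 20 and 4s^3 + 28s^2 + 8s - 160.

s^2 + 3s - 10

By polynomial division,
  -s^3 - s^2 + 16s - 20 = (-1/4)(4s^3 + 28s^2 + 8s - 160) + (6s^2 + 18s - 60)
  4s^3 + 28s^2 + 8s - 160 = ((2/3)s + 8/3)(6s^2 + 18s - 60) + (0)
Last nonzero remainder: 6s^2 + 18s - 60. Dividing through by 6 gives the monic gcd s^2 + 3s - 10.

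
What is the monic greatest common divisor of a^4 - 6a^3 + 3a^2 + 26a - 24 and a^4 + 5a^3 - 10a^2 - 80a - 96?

Euclidean algorithm in ℚ[a]:
  a^4 - 6a^3 + 3a^2 + 26a - 24 = (a^4 + 5a^3 - 10a^2 - 80a - 96) + (-11a^3 + 13a^2 + 106a + 72)
  a^4 + 5a^3 - 10a^2 - 80a - 96 = (-(1/11)a - 68/121)(-11a^3 + 13a^2 + 106a + 72) + ((840/121)a^2 - (1680/121)a - 6720/121)
  -11a^3 + 13a^2 + 106a + 72 = (-(1331/840)a - 363/280)((840/121)a^2 - (1680/121)a - 6720/121) + (0)
Last nonzero remainder: (840/121)a^2 - (1680/121)a - 6720/121. Dividing through by 840/121 gives the monic gcd a^2 - 2a - 8.

a^2 - 2a - 8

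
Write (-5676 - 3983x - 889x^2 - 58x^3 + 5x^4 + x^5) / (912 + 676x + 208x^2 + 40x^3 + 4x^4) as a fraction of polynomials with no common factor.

(-473 - 56x - 2x^2 + x^3)/(76 + 12x + 4x^2)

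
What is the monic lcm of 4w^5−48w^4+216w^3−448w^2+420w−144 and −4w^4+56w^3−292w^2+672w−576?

Repeated division with remainder:
  4w^5−48w^4+216w^3−448w^2+420w−144 = (−w−2)(−4w^4+56w^3−292w^2+672w−576) + (36w^3−360w^2+1188w−1296)
  −4w^4+56w^3−292w^2+672w−576 = (−(1/9)w+4/9)(36w^3−360w^2+1188w−1296) + (0)
Last nonzero remainder: 36w^3−360w^2+1188w−1296. Dividing through by 36 gives the monic gcd w^3−10w^2+33w−36.
Then lcm(f, g) = f·g / gcd(f, g); expanding and making the result monic gives the answer.

w^6−16w^5+102w^4−328w^3+553w^2−456w+144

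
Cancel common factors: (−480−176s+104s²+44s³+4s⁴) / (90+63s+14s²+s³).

(−16+4s²)/(3+s)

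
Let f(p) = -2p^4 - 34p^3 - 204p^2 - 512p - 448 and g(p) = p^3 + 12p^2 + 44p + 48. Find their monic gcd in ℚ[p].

Euclidean algorithm in ℚ[p]:
  -2p^4 - 34p^3 - 204p^2 - 512p - 448 = (-2p - 10)(p^3 + 12p^2 + 44p + 48) + (4p^2 + 24p + 32)
  p^3 + 12p^2 + 44p + 48 = ((1/4)p + 3/2)(4p^2 + 24p + 32) + (0)
Last nonzero remainder: 4p^2 + 24p + 32. Dividing through by 4 gives the monic gcd p^2 + 6p + 8.

p^2 + 6p + 8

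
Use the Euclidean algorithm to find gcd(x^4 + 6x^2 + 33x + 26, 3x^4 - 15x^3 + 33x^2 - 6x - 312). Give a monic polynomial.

Euclidean algorithm in ℚ[x]:
  x^4 + 6x^2 + 33x + 26 = (1/3)(3x^4 - 15x^3 + 33x^2 - 6x - 312) + (5x^3 - 5x^2 + 35x + 130)
  3x^4 - 15x^3 + 33x^2 - 6x - 312 = ((3/5)x - 12/5)(5x^3 - 5x^2 + 35x + 130) + (0)
Last nonzero remainder: 5x^3 - 5x^2 + 35x + 130. Dividing through by 5 gives the monic gcd x^3 - x^2 + 7x + 26.

x^3 - x^2 + 7x + 26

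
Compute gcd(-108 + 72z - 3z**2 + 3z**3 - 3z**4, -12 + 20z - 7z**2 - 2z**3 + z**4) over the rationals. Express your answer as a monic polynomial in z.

4 - 4z + z**2

Repeated division with remainder:
  -3z**4 + 3z**3 - 3z**2 + 72z - 108 = (-3)(z**4 - 2z**3 - 7z**2 + 20z - 12) + (-3z**3 - 24z**2 + 132z - 144)
  z**4 - 2z**3 - 7z**2 + 20z - 12 = (-(1/3)z + 10/3)(-3z**3 - 24z**2 + 132z - 144) + (117z**2 - 468z + 468)
  -3z**3 - 24z**2 + 132z - 144 = (-(1/39)z - 4/13)(117z**2 - 468z + 468) + (0)
Last nonzero remainder: 117z**2 - 468z + 468. Dividing through by 117 gives the monic gcd z**2 - 4z + 4.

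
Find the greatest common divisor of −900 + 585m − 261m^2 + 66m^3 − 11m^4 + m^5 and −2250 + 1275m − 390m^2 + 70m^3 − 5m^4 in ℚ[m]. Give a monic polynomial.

Repeated division with remainder:
  m^5 − 11m^4 + 66m^3 − 261m^2 + 585m − 900 = (−(1/5)m − 3/5)(−5m^4 + 70m^3 − 390m^2 + 1275m − 2250) + (30m^3 − 240m^2 + 900m − 2250)
  −5m^4 + 70m^3 − 390m^2 + 1275m − 2250 = (−(1/6)m + 1)(30m^3 − 240m^2 + 900m − 2250) + (0)
Last nonzero remainder: 30m^3 − 240m^2 + 900m − 2250. Dividing through by 30 gives the monic gcd m^3 − 8m^2 + 30m − 75.

−75 + 30m − 8m^2 + m^3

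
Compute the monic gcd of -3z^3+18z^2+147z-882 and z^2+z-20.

1

By polynomial division,
  -3z^3+18z^2+147z-882 = (-3z+21)(z^2+z-20) + (66z-462)
  z^2+z-20 = ((1/66)z+4/33)(66z-462) + (36)
  66z-462 = ((11/6)z-77/6)(36) + (0)
The last nonzero remainder is the constant 36, so the polynomials are coprime and gcd = 1.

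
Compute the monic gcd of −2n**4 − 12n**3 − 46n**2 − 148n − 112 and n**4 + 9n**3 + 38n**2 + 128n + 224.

n**3 + 5n**2 + 18n + 56

Apply the Euclidean algorithm:
  −2n**4 − 12n**3 − 46n**2 − 148n − 112 = (−2)(n**4 + 9n**3 + 38n**2 + 128n + 224) + (6n**3 + 30n**2 + 108n + 336)
  n**4 + 9n**3 + 38n**2 + 128n + 224 = ((1/6)n + 2/3)(6n**3 + 30n**2 + 108n + 336) + (0)
Last nonzero remainder: 6n**3 + 30n**2 + 108n + 336. Dividing through by 6 gives the monic gcd n**3 + 5n**2 + 18n + 56.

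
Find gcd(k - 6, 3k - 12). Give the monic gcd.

By polynomial division,
  k - 6 = (1/3)(3k - 12) + (-2)
  3k - 12 = (-(3/2)k + 6)(-2) + (0)
The last nonzero remainder is the constant -2, so the polynomials are coprime and gcd = 1.

1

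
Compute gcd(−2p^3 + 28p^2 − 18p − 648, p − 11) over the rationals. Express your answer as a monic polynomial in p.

Repeated division with remainder:
  −2p^3 + 28p^2 − 18p − 648 = (−2p^2 + 6p + 48)(p − 11) + (−120)
  p − 11 = (−(1/120)p + 11/120)(−120) + (0)
The last nonzero remainder is the constant −120, so the polynomials are coprime and gcd = 1.

1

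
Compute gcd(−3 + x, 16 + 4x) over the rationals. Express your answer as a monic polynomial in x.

Repeated division with remainder:
  x − 3 = (1/4)(4x + 16) + (−7)
  4x + 16 = (−(4/7)x − 16/7)(−7) + (0)
The last nonzero remainder is the constant −7, so the polynomials are coprime and gcd = 1.

1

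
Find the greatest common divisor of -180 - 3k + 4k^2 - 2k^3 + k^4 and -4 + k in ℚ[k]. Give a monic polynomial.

-4 + k

By polynomial division,
  k^4 - 2k^3 + 4k^2 - 3k - 180 = (k^3 + 2k^2 + 12k + 45)(k - 4) + (0)
The last nonzero remainder k - 4 is already monic.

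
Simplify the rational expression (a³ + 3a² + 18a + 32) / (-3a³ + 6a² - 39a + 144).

Repeated division with remainder:
  a³ + 3a² + 18a + 32 = (-1/3)(-3a³ + 6a² - 39a + 144) + (5a² + 5a + 80)
  -3a³ + 6a² - 39a + 144 = (-(3/5)a + 9/5)(5a² + 5a + 80) + (0)
Last nonzero remainder: 5a² + 5a + 80. Dividing through by 5 gives the monic gcd a² + a + 16.
Cancel a² + a + 16 from numerator and denominator to get the reduced form.

(-a - 2)/(3a - 9)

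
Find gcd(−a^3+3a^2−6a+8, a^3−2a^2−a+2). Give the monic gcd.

a−2

Repeated division with remainder:
  −a^3+3a^2−6a+8 = (−1)(a^3−2a^2−a+2) + (a^2−7a+10)
  a^3−2a^2−a+2 = (a+5)(a^2−7a+10) + (24a−48)
  a^2−7a+10 = ((1/24)a−5/24)(24a−48) + (0)
Last nonzero remainder: 24a−48. Dividing through by 24 gives the monic gcd a−2.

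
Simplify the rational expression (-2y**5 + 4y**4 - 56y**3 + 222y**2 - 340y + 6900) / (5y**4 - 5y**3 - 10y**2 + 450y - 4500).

(-2y**2 - 10y - 46)/(5y + 30)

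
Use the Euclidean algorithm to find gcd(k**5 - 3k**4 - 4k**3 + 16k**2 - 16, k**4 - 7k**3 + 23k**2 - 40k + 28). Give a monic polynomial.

k**2 - 4k + 4

Euclidean algorithm in ℚ[k]:
  k**5 - 3k**4 - 4k**3 + 16k**2 - 16 = (k + 4)(k**4 - 7k**3 + 23k**2 - 40k + 28) + (k**3 - 36k**2 + 132k - 128)
  k**4 - 7k**3 + 23k**2 - 40k + 28 = (k + 29)(k**3 - 36k**2 + 132k - 128) + (935k**2 - 3740k + 3740)
  k**3 - 36k**2 + 132k - 128 = ((1/935)k - 32/935)(935k**2 - 3740k + 3740) + (0)
Last nonzero remainder: 935k**2 - 3740k + 3740. Dividing through by 935 gives the monic gcd k**2 - 4k + 4.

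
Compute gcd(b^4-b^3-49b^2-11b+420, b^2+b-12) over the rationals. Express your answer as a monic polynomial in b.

By polynomial division,
  b^4-b^3-49b^2-11b+420 = (b^2-2b-35)(b^2+b-12) + (0)
The last nonzero remainder b^2+b-12 is already monic.

b^2+b-12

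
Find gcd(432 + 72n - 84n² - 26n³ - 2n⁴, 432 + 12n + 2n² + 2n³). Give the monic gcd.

Repeated division with remainder:
  -2n⁴ - 26n³ - 84n² + 72n + 432 = (-n - 12)(2n³ + 2n² + 12n + 432) + (-48n² + 648n + 5616)
  2n³ + 2n² + 12n + 432 = (-(1/24)n - 29/48)(-48n² + 648n + 5616) + ((1275/2)n + 3825)
  -48n² + 648n + 5616 = (-(32/425)n + 624/425)((1275/2)n + 3825) + (0)
Last nonzero remainder: (1275/2)n + 3825. Dividing through by 1275/2 gives the monic gcd n + 6.

6 + n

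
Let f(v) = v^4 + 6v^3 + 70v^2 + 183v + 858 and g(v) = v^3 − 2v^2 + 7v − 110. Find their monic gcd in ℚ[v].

v^2 + 3v + 22

By polynomial division,
  v^4 + 6v^3 + 70v^2 + 183v + 858 = (v + 8)(v^3 − 2v^2 + 7v − 110) + (79v^2 + 237v + 1738)
  v^3 − 2v^2 + 7v − 110 = ((1/79)v − 5/79)(79v^2 + 237v + 1738) + (0)
Last nonzero remainder: 79v^2 + 237v + 1738. Dividing through by 79 gives the monic gcd v^2 + 3v + 22.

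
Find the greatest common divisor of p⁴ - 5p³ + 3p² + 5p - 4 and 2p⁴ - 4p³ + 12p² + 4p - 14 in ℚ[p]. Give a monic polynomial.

p² - 1

Repeated division with remainder:
  p⁴ - 5p³ + 3p² + 5p - 4 = (1/2)(2p⁴ - 4p³ + 12p² + 4p - 14) + (-3p³ - 3p² + 3p + 3)
  2p⁴ - 4p³ + 12p² + 4p - 14 = (-(2/3)p + 2)(-3p³ - 3p² + 3p + 3) + (20p² - 20)
  -3p³ - 3p² + 3p + 3 = (-(3/20)p - 3/20)(20p² - 20) + (0)
Last nonzero remainder: 20p² - 20. Dividing through by 20 gives the monic gcd p² - 1.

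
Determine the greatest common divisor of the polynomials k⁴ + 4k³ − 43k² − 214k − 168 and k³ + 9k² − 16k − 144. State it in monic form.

k + 4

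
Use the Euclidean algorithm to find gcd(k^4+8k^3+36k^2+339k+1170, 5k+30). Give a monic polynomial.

k+6

Euclidean algorithm in ℚ[k]:
  k^4+8k^3+36k^2+339k+1170 = ((1/5)k^3+(2/5)k^2+(24/5)k+39)(5k+30) + (0)
Last nonzero remainder: 5k+30. Dividing through by 5 gives the monic gcd k+6.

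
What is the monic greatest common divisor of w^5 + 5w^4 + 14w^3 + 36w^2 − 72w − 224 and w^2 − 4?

Euclidean algorithm in ℚ[w]:
  w^5 + 5w^4 + 14w^3 + 36w^2 − 72w − 224 = (w^3 + 5w^2 + 18w + 56)(w^2 − 4) + (0)
The last nonzero remainder w^2 − 4 is already monic.

w^2 − 4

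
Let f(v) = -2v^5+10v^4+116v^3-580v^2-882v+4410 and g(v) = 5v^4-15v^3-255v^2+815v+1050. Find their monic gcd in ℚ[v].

By polynomial division,
  -2v^5+10v^4+116v^3-580v^2-882v+4410 = (-(2/5)v+4/5)(5v^4-15v^3-255v^2+815v+1050) + (26v^3-50v^2-1114v+3570)
  5v^4-15v^3-255v^2+815v+1050 = ((5/26)v-35/169)(26v^3-50v^2-1114v+3570) + (-(8640/169)v^2-(17280/169)v+302400/169)
  26v^3-50v^2-1114v+3570 = (-(2197/4320)v+2873/1440)(-(8640/169)v^2-(17280/169)v+302400/169) + (0)
Last nonzero remainder: -(8640/169)v^2-(17280/169)v+302400/169. Dividing through by -8640/169 gives the monic gcd v^2+2v-35.

v^2+2v-35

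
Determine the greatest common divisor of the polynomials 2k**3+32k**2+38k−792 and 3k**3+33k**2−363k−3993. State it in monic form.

k+11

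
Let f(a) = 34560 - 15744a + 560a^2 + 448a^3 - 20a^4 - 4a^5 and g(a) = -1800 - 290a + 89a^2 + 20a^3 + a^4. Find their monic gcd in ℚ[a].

-360 + 14a + 15a^2 + a^3

By polynomial division,
  -4a^5 - 20a^4 + 448a^3 + 560a^2 - 15744a + 34560 = (-4a + 60)(a^4 + 20a^3 + 89a^2 - 290a - 1800) + (-396a^3 - 5940a^2 - 5544a + 142560)
  a^4 + 20a^3 + 89a^2 - 290a - 1800 = (-(1/396)a - 5/396)(-396a^3 - 5940a^2 - 5544a + 142560) + (0)
Last nonzero remainder: -396a^3 - 5940a^2 - 5544a + 142560. Dividing through by -396 gives the monic gcd a^3 + 15a^2 + 14a - 360.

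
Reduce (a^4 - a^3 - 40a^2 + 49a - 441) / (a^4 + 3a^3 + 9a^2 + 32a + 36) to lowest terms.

(a^2 - 49)/(a^2 + 4a + 4)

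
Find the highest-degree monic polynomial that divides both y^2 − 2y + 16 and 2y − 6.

1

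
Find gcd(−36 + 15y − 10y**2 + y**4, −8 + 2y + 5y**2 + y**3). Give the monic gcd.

Apply the Euclidean algorithm:
  y**4 − 10y**2 + 15y − 36 = (y − 5)(y**3 + 5y**2 + 2y − 8) + (13y**2 + 33y − 76)
  y**3 + 5y**2 + 2y − 8 = ((1/13)y + 32/169)(13y**2 + 33y − 76) + ((270/169)y + 1080/169)
  13y**2 + 33y − 76 = ((2197/270)y − 3211/270)((270/169)y + 1080/169) + (0)
Last nonzero remainder: (270/169)y + 1080/169. Dividing through by 270/169 gives the monic gcd y + 4.

4 + y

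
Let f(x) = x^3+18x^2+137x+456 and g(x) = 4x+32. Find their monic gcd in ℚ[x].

x+8

Euclidean algorithm in ℚ[x]:
  x^3+18x^2+137x+456 = ((1/4)x^2+(5/2)x+57/4)(4x+32) + (0)
Last nonzero remainder: 4x+32. Dividing through by 4 gives the monic gcd x+8.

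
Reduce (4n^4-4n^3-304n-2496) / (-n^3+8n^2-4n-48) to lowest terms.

(-4n^3-20n^2-120n-416)/(n^2-2n-8)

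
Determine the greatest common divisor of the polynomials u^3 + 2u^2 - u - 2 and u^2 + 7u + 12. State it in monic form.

Euclidean algorithm in ℚ[u]:
  u^3 + 2u^2 - u - 2 = (u - 5)(u^2 + 7u + 12) + (22u + 58)
  u^2 + 7u + 12 = ((1/22)u + 24/121)(22u + 58) + (60/121)
  22u + 58 = ((1331/30)u + 3509/30)(60/121) + (0)
The last nonzero remainder is the constant 60/121, so the polynomials are coprime and gcd = 1.

1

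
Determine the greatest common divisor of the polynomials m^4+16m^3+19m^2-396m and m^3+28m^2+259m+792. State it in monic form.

m^2+20m+99

By polynomial division,
  m^4+16m^3+19m^2-396m = (m-12)(m^3+28m^2+259m+792) + (96m^2+1920m+9504)
  m^3+28m^2+259m+792 = ((1/96)m+1/12)(96m^2+1920m+9504) + (0)
Last nonzero remainder: 96m^2+1920m+9504. Dividing through by 96 gives the monic gcd m^2+20m+99.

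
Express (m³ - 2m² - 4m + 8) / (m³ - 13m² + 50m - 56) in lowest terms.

Repeated division with remainder:
  m³ - 2m² - 4m + 8 = (m³ - 13m² + 50m - 56) + (11m² - 54m + 64)
  m³ - 13m² + 50m - 56 = ((1/11)m - 89/121)(11m² - 54m + 64) + ((540/121)m - 1080/121)
  11m² - 54m + 64 = ((1331/540)m - 968/135)((540/121)m - 1080/121) + (0)
Last nonzero remainder: (540/121)m - 1080/121. Dividing through by 540/121 gives the monic gcd m - 2.
Cancel m - 2 from numerator and denominator to get the reduced form.

(m² - 4)/(m² - 11m + 28)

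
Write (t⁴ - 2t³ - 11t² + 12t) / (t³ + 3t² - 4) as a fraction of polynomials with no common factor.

(t³ - t² - 12t)/(t² + 4t + 4)

Repeated division with remainder:
  t⁴ - 2t³ - 11t² + 12t = (t - 5)(t³ + 3t² - 4) + (4t² + 16t - 20)
  t³ + 3t² - 4 = ((1/4)t - 1/4)(4t² + 16t - 20) + (9t - 9)
  4t² + 16t - 20 = ((4/9)t + 20/9)(9t - 9) + (0)
Last nonzero remainder: 9t - 9. Dividing through by 9 gives the monic gcd t - 1.
Cancel t - 1 from numerator and denominator to get the reduced form.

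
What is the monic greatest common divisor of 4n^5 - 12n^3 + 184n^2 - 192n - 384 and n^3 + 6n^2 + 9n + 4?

By polynomial division,
  4n^5 - 12n^3 + 184n^2 - 192n - 384 = (4n^2 - 24n + 96)(n^3 + 6n^2 + 9n + 4) + (-192n^2 - 960n - 768)
  n^3 + 6n^2 + 9n + 4 = (-(1/192)n - 1/192)(-192n^2 - 960n - 768) + (0)
Last nonzero remainder: -192n^2 - 960n - 768. Dividing through by -192 gives the monic gcd n^2 + 5n + 4.

n^2 + 5n + 4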